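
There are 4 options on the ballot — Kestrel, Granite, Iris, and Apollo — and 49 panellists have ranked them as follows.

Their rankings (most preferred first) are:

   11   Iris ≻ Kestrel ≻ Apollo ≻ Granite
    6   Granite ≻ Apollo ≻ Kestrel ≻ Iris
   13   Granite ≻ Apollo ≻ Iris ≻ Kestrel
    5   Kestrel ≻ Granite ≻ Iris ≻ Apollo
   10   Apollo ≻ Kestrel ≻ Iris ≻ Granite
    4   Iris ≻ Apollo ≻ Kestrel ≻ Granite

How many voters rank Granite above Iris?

24

Ballots ranking Granite above Iris: 6+13+5 = 24.
Ballots ranking Iris above Granite: 11+10+4 = 25.
So 24 of 49 voters prefer Granite to Iris.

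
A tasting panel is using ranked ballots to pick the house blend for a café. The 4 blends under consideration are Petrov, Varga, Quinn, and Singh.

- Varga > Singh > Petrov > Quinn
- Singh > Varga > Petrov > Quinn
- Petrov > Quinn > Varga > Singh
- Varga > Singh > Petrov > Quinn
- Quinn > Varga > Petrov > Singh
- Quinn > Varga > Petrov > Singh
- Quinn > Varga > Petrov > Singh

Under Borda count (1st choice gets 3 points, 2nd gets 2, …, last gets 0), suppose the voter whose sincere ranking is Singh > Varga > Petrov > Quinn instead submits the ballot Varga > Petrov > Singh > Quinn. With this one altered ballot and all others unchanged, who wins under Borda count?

Borda totals with the altered ballot: Petrov 10, Varga 16, Quinn 11, Singh 5.
The winner is unchanged: still Varga.

Varga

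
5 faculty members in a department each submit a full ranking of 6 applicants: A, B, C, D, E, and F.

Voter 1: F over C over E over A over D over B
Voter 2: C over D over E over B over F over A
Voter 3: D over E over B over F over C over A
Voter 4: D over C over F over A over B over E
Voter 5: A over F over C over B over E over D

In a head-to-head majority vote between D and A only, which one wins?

D

Ballots ranking D above A: 3.
Ballots ranking A above D: 2.
D wins the head-to-head, 3–2.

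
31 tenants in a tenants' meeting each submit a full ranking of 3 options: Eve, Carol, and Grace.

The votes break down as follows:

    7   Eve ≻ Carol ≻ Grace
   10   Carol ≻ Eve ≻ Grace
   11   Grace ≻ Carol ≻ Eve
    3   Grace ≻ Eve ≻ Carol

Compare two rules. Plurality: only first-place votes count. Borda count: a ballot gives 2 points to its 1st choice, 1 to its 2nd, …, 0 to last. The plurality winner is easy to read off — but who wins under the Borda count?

Carol

Plurality first-place counts: Eve 7, Carol 10, Grace 14 → Grace.
Borda totals: Eve 27, Carol 38, Grace 28 → Carol.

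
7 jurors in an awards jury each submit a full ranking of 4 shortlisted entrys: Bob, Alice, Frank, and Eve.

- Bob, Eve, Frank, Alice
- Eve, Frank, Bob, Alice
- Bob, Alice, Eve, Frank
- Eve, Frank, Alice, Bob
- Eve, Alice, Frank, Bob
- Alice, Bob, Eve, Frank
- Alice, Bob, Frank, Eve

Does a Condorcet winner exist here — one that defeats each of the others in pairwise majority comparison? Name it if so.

Head-to-head results (7 voters total):
Bob vs Alice: Alice wins 4–3.
Bob vs Frank: Bob wins 4–3.
Bob vs Eve: Bob wins 4–3.
Alice vs Frank: Alice wins 4–3.
Alice vs Eve: Eve wins 4–3.
Frank vs Eve: Eve wins 6–1.
No candidate beats all others: Bob beats Eve beats Alice beats Bob, a majority cycle.

There is no Condorcet winner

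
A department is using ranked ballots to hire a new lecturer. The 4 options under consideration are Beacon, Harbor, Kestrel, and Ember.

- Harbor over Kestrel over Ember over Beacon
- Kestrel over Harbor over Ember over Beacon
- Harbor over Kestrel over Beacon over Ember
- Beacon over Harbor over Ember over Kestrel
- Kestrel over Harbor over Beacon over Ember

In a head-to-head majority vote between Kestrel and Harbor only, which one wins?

Ballots ranking Kestrel above Harbor: 2.
Ballots ranking Harbor above Kestrel: 3.
Harbor wins the head-to-head, 3–2.

Harbor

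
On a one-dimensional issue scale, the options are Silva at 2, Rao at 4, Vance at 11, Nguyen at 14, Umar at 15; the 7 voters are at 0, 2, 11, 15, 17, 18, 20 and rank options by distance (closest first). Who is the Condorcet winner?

With single-peaked preferences on a line, the Condorcet winner is the candidate closest to the median voter.
The median voter (position 15) is closest to Umar at 15.
Check: Umar vs Rao — voters closer to Umar: 5 of 7.

Umar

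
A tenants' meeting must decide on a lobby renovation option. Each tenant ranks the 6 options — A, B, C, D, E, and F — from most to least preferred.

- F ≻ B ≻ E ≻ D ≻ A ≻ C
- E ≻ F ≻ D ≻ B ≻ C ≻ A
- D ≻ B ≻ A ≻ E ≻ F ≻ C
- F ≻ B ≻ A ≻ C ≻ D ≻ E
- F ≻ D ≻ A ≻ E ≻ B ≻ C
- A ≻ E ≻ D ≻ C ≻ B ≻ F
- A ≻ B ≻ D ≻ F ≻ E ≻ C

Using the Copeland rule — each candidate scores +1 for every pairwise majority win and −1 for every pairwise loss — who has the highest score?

Pairwise results:
  A vs B: B wins 4–3.
  A vs C: A wins 6–1.
  A vs D: D wins 4–3.
  A vs E: A wins 5–2.
  A vs F: F wins 4–3.
  B vs C: B wins 6–1.
  B vs D: D wins 4–3.
  B vs E: B wins 4–3.
  B vs F: F wins 4–3.
  C vs D: D wins 6–1.
  C vs E: E wins 6–1.
  C vs F: F wins 6–1.
  D vs E: D wins 4–3.
  D vs F: F wins 4–3.
  E vs F: F wins 4–3.
Copeland scores (wins − losses):
  A: 2 − 3 = -1
  B: 3 − 2 = 1
  C: 0 − 5 = -5
  D: 4 − 1 = 3
  E: 1 − 4 = -3
  F: 5 − 0 = 5
F has the best Copeland score.

F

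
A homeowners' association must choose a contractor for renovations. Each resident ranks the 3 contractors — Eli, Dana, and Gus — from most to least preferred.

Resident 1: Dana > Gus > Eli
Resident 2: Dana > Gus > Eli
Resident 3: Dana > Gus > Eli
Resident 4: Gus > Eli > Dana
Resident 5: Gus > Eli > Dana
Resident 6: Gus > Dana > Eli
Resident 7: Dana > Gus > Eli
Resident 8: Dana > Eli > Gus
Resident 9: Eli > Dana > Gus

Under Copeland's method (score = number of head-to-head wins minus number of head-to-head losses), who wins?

Pairwise results:
  Eli vs Dana: Dana wins 6–3.
  Eli vs Gus: Gus wins 7–2.
  Dana vs Gus: Dana wins 6–3.
Copeland scores (wins − losses):
  Eli: 0 − 2 = -2
  Dana: 2 − 0 = 2
  Gus: 1 − 1 = 0
Dana has the best Copeland score.

Dana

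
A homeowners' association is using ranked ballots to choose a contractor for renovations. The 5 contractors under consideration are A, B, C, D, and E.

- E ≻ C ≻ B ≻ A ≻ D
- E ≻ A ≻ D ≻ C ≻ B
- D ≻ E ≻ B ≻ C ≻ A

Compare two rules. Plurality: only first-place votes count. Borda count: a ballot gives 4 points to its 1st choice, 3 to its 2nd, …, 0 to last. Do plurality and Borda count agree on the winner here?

Plurality first-place counts: A 0, B 0, C 0, D 1, E 2 → E.
Borda totals: A 4, B 4, C 5, D 6, E 11 → E.
The two rules agree on E.

Yes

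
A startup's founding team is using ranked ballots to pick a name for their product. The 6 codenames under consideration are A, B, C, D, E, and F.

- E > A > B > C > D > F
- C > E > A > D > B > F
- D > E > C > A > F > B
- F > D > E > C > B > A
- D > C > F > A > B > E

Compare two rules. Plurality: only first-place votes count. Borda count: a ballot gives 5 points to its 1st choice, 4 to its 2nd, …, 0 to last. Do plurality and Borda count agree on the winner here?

Yes

Plurality first-place counts: A 0, B 0, C 1, D 2, E 1, F 1 → D.
Borda totals: A 11, B 6, C 16, D 17, E 16, F 9 → D.
The two rules agree on D.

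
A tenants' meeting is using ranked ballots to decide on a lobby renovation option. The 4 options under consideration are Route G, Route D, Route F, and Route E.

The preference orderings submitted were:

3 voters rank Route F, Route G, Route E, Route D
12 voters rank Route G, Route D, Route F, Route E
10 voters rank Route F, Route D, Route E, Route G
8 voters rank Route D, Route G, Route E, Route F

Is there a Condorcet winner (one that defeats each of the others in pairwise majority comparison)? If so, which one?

Head-to-head results (33 voters total):
Route G vs Route D: Route D wins 18–15.
Route G vs Route F: Route G wins 20–13.
Route G vs Route E: Route G wins 23–10.
Route D vs Route F: Route D wins 20–13.
Route D vs Route E: Route D wins 30–3.
Route F vs Route E: Route F wins 25–8.
Route D beats each rival — Route G (18–15), Route F (20–13), Route E (30–3) — so Route D is the Condorcet winner.

Route D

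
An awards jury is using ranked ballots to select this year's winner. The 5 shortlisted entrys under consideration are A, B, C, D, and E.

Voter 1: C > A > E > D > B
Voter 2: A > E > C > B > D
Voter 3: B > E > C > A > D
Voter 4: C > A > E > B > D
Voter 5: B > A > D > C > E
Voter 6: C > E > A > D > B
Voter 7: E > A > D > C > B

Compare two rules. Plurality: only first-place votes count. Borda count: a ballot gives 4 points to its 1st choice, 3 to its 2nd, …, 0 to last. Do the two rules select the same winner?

Plurality first-place counts: A 1, B 2, C 3, D 0, E 1 → C.
Borda totals: A 19, B 10, C 18, D 6, E 17 → A.
The two rules disagree: plurality picks C, Borda picks A.

No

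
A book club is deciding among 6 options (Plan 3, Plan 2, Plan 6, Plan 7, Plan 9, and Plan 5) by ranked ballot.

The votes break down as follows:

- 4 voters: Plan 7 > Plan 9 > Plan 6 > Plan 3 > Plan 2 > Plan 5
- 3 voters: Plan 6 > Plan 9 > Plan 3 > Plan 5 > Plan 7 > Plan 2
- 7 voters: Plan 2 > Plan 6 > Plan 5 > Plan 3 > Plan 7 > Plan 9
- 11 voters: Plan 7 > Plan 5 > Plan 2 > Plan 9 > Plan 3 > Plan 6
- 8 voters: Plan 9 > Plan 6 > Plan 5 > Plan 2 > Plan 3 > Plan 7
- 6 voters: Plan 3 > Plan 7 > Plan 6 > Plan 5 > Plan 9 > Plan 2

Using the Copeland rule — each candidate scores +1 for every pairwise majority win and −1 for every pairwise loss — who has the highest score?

Pairwise results:
  Plan 3 vs Plan 2: Plan 2 wins 26–13.
  Plan 3 vs Plan 6: Plan 6 wins 22–17.
  Plan 3 vs Plan 7: Plan 3 wins 24–15.
  Plan 3 vs Plan 9: Plan 9 wins 26–13.
  Plan 3 vs Plan 5: Plan 5 wins 26–13.
  Plan 2 vs Plan 6: Plan 6 wins 21–18.
  Plan 2 vs Plan 7: Plan 7 wins 24–15.
  Plan 2 vs Plan 9: Plan 9 wins 21–18.
  Plan 2 vs Plan 5: Plan 5 wins 28–11.
  Plan 6 vs Plan 7: Plan 7 wins 21–18.
  Plan 6 vs Plan 9: Plan 9 wins 23–16.
  Plan 6 vs Plan 5: Plan 6 wins 28–11.
  Plan 7 vs Plan 9: Plan 7 wins 28–11.
  Plan 7 vs Plan 5: Plan 7 wins 21–18.
  Plan 9 vs Plan 5: Plan 5 wins 24–15.
Copeland scores (wins − losses):
  Plan 3: 1 − 4 = -3
  Plan 2: 1 − 4 = -3
  Plan 6: 3 − 2 = 1
  Plan 7: 4 − 1 = 3
  Plan 9: 3 − 2 = 1
  Plan 5: 3 − 2 = 1
Plan 7 has the best Copeland score.

Plan 7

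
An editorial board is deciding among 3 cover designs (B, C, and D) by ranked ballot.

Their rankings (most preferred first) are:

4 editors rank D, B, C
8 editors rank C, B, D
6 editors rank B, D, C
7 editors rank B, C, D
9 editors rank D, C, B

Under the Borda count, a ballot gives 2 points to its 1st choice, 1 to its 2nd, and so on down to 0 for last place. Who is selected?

Borda scores:
  B: 4·1 + 8·1 + 6·2 + 7·2 + 9·0 = 38
  C: 4·0 + 8·2 + 6·0 + 7·1 + 9·1 = 32
  D: 4·2 + 8·0 + 6·1 + 7·0 + 9·2 = 32
B has the highest total.

B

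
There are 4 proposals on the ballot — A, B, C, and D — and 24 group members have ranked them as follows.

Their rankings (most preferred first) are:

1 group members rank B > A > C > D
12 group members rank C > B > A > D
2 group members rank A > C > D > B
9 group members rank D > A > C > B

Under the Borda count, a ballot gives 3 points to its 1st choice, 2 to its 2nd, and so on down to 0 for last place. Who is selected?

C

Borda scores:
  A: 2 + 12·1 + 2·3 + 9·2 = 38
  B: 3 + 12·2 + 2·0 + 9·0 = 27
  C: 1 + 12·3 + 2·2 + 9·1 = 50
  D: 0 + 12·0 + 2·1 + 9·3 = 29
C has the highest total.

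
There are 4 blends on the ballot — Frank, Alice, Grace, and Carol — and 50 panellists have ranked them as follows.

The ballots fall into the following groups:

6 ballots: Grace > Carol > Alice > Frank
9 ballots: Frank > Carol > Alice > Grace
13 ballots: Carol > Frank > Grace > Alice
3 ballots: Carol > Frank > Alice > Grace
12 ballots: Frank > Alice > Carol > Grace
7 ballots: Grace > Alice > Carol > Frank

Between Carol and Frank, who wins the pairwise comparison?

Carol

Ballots ranking Carol above Frank: 6+13+3+7 = 29.
Ballots ranking Frank above Carol: 9+12 = 21.
Carol wins the head-to-head, 29–21.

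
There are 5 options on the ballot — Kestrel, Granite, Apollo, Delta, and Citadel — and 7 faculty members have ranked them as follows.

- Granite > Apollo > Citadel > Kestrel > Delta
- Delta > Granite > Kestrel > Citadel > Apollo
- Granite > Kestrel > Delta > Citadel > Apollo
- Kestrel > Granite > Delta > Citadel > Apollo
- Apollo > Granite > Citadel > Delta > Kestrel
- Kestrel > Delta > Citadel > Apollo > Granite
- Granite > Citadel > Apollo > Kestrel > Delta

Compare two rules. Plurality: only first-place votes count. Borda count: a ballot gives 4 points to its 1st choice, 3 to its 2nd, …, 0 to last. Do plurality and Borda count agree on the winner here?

Plurality first-place counts: Kestrel 2, Granite 3, Apollo 1, Delta 1, Citadel 0 → Granite.
Borda totals: Kestrel 15, Granite 21, Apollo 10, Delta 12, Citadel 12 → Granite.
The two rules agree on Granite.

Yes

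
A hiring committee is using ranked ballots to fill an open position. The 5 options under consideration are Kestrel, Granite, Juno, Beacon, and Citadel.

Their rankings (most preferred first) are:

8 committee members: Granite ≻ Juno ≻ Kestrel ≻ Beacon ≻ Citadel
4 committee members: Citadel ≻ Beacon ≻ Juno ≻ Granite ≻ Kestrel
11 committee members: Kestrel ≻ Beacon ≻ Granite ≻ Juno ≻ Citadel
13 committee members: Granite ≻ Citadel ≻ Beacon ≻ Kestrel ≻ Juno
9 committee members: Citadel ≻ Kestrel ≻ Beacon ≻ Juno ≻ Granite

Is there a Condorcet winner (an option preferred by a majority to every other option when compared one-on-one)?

No

Head-to-head results (45 voters total):
Kestrel vs Granite: Granite wins 25–20.
Kestrel vs Juno: Kestrel wins 33–12.
Kestrel vs Beacon: Kestrel wins 28–17.
Kestrel vs Citadel: Citadel wins 26–19.
Granite vs Juno: Granite wins 32–13.
Granite vs Beacon: Beacon wins 24–21.
Granite vs Citadel: Granite wins 32–13.
Juno vs Beacon: Beacon wins 37–8.
Juno vs Citadel: Citadel wins 26–19.
Beacon vs Citadel: Citadel wins 26–19.
No candidate beats all others: Kestrel beats Beacon beats Granite beats Kestrel, a majority cycle.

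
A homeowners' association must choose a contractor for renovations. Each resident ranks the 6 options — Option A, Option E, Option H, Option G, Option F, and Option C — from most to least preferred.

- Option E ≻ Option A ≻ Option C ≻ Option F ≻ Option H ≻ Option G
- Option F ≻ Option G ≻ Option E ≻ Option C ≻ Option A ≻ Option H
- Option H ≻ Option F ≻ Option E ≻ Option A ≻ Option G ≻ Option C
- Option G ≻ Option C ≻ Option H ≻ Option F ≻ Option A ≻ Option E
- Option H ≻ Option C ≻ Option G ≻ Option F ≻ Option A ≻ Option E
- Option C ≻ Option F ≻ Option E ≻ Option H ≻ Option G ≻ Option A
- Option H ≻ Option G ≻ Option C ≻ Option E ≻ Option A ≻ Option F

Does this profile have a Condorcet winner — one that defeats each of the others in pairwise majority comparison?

Head-to-head results (7 voters total):
Option A vs Option E: Option E wins 5–2.
Option A vs Option H: Option H wins 5–2.
Option A vs Option G: Option G wins 5–2.
Option A vs Option F: Option F wins 5–2.
Option A vs Option C: Option C wins 5–2.
Option E vs Option H: Option H wins 4–3.
Option E vs Option G: Option G wins 4–3.
Option E vs Option F: Option F wins 5–2.
Option E vs Option C: Option C wins 4–3.
Option H vs Option G: Option H wins 5–2.
Option H vs Option F: Option H wins 4–3.
Option H vs Option C: Option C wins 4–3.
Option G vs Option F: Option F wins 4–3.
Option G vs Option C: Option G wins 4–3.
Option F vs Option C: Option C wins 5–2.
No candidate beats all others: Option H beats Option G beats Option C beats Option H, a majority cycle.

No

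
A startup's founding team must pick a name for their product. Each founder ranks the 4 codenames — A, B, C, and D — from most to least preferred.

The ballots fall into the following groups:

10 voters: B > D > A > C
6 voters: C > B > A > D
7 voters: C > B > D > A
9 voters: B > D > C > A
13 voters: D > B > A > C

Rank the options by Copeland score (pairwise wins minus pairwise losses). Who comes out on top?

B

Pairwise results:
  A vs B: B wins 45–0.
  A vs C: A wins 23–22.
  A vs D: D wins 39–6.
  B vs C: B wins 32–13.
  B vs D: B wins 32–13.
  C vs D: D wins 32–13.
Copeland scores (wins − losses):
  A: 1 − 2 = -1
  B: 3 − 0 = 3
  C: 0 − 3 = -3
  D: 2 − 1 = 1
B has the best Copeland score.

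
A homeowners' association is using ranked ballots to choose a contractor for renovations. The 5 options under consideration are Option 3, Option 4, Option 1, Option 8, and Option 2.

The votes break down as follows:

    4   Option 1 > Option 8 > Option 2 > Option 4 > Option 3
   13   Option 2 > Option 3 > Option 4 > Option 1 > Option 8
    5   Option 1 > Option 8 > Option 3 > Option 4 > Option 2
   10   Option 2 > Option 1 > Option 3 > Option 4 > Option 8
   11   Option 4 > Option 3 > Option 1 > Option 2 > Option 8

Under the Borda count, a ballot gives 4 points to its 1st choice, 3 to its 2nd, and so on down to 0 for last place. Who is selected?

Option 2

Borda scores:
  Option 3: 4·0 + 13·3 + 5·2 + 10·2 + 11·3 = 102
  Option 4: 4·1 + 13·2 + 5·1 + 10·1 + 11·4 = 89
  Option 1: 4·4 + 13·1 + 5·4 + 10·3 + 11·2 = 101
  Option 8: 4·3 + 13·0 + 5·3 + 10·0 + 11·0 = 27
  Option 2: 4·2 + 13·4 + 5·0 + 10·4 + 11·1 = 111
Option 2 has the highest total.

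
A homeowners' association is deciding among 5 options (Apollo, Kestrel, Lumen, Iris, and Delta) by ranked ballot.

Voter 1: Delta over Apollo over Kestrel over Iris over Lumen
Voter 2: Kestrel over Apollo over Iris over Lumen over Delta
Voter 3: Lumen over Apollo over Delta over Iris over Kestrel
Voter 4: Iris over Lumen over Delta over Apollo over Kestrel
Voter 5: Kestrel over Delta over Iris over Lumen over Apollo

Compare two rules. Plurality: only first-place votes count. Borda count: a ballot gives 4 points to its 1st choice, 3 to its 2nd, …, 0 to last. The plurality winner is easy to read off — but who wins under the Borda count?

Plurality first-place counts: Apollo 0, Kestrel 2, Lumen 1, Iris 1, Delta 1 → Kestrel.
Borda totals: Apollo 10, Kestrel 10, Lumen 9, Iris 10, Delta 11 → Delta.

Delta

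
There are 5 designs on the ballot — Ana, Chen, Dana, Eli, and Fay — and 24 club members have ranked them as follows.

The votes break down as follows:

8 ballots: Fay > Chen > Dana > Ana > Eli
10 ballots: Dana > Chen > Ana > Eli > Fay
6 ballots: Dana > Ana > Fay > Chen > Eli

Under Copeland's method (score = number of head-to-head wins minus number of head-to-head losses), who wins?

Dana

Pairwise results:
  Ana vs Chen: Chen wins 18–6.
  Ana vs Dana: Dana wins 24–0.
  Ana vs Eli: Ana wins 24–0.
  Ana vs Fay: Ana wins 16–8.
  Chen vs Dana: Dana wins 16–8.
  Chen vs Eli: Chen wins 24–0.
  Chen vs Fay: Fay wins 14–10.
  Dana vs Eli: Dana wins 24–0.
  Dana vs Fay: Dana wins 16–8.
  Eli vs Fay: Fay wins 14–10.
Copeland scores (wins − losses):
  Ana: 2 − 2 = 0
  Chen: 2 − 2 = 0
  Dana: 4 − 0 = 4
  Eli: 0 − 4 = -4
  Fay: 2 − 2 = 0
Dana has the best Copeland score.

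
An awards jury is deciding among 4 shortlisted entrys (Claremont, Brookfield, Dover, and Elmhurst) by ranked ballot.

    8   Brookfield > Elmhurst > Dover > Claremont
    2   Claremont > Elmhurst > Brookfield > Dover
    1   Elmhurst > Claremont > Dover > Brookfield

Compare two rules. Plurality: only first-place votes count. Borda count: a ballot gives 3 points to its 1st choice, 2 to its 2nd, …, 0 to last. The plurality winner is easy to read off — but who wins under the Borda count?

Plurality first-place counts: Claremont 2, Brookfield 8, Dover 0, Elmhurst 1 → Brookfield.
Borda totals: Claremont 8, Brookfield 26, Dover 9, Elmhurst 23 → Brookfield.

Brookfield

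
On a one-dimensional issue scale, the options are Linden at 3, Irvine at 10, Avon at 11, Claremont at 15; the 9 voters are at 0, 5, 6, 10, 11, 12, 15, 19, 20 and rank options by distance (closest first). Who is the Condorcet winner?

With single-peaked preferences on a line, the Condorcet winner is the candidate closest to the median voter.
The median voter (position 11) is closest to Avon at 11.
Check: Avon vs Linden — voters closer to Avon: 6 of 9.

Avon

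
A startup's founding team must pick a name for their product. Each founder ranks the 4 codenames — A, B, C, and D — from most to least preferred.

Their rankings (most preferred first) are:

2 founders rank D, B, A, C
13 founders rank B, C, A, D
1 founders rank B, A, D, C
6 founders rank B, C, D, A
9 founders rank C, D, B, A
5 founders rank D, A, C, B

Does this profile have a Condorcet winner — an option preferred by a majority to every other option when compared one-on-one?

Yes

Head-to-head results (36 voters total):
A vs B: B wins 31–5.
A vs C: C wins 28–8.
A vs D: D wins 22–14.
B vs C: B wins 22–14.
B vs D: B wins 20–16.
C vs D: C wins 28–8.
B beats each rival — A (31–5), C (22–14), D (20–16) — so B is the Condorcet winner.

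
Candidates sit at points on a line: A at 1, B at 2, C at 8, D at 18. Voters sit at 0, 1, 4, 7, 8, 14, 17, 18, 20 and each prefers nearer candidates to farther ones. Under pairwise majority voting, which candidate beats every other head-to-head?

With single-peaked preferences on a line, the Condorcet winner is the candidate closest to the median voter.
The median voter (position 8) is closest to C at 8.
Check: C vs D — voters closer to C: 5 of 9.

C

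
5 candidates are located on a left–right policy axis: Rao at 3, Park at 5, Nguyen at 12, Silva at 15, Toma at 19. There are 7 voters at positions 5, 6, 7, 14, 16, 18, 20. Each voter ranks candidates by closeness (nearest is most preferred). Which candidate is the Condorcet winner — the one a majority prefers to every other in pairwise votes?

With single-peaked preferences on a line, the Condorcet winner is the candidate closest to the median voter.
The median voter (position 14) is closest to Silva at 15.
Check: Silva vs Toma — voters closer to Silva: 5 of 7.

Silva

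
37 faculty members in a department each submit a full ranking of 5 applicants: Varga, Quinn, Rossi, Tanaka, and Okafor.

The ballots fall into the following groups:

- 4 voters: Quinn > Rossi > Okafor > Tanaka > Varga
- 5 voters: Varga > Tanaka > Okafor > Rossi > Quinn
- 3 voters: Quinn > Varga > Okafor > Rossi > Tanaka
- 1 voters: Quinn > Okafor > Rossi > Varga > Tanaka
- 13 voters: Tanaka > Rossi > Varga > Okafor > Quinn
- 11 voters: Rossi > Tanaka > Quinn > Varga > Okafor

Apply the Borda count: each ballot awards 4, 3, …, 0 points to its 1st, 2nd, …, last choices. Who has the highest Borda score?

Rossi

Borda scores:
  Varga: 4·0 + 5·4 + 3·3 + 1 + 13·2 + 11·1 = 67
  Quinn: 4·4 + 5·0 + 3·4 + 4 + 13·0 + 11·2 = 54
  Rossi: 4·3 + 5·1 + 3·1 + 2 + 13·3 + 11·4 = 105
  Tanaka: 4·1 + 5·3 + 3·0 + 0 + 13·4 + 11·3 = 104
  Okafor: 4·2 + 5·2 + 3·2 + 3 + 13·1 + 11·0 = 40
Rossi has the highest total.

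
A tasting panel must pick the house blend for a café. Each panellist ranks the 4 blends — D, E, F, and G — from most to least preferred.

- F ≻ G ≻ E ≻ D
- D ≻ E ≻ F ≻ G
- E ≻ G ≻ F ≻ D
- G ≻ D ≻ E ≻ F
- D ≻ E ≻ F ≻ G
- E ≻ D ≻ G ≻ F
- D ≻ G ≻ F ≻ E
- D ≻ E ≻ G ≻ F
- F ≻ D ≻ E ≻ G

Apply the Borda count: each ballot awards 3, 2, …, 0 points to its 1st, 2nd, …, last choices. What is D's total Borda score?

Borda scores:
  D: 0 + 3 + 0 + 2 + 3 + 2 + 3 + 3 + 2 = 18
  E: 1 + 2 + 3 + 1 + 2 + 3 + 0 + 2 + 1 = 15
  F: 3 + 1 + 1 + 0 + 1 + 0 + 1 + 0 + 3 = 10
  G: 2 + 0 + 2 + 3 + 0 + 1 + 2 + 1 + 0 = 11

18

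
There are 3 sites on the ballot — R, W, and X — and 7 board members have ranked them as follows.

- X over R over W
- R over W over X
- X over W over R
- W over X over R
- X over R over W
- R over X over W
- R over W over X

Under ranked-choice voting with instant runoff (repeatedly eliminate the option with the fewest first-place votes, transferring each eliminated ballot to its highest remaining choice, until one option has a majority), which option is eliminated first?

W

Round 1: R 3, X 3, W 1. W has the fewest and is eliminated.
Round 2: X 4, R 3. X has a majority.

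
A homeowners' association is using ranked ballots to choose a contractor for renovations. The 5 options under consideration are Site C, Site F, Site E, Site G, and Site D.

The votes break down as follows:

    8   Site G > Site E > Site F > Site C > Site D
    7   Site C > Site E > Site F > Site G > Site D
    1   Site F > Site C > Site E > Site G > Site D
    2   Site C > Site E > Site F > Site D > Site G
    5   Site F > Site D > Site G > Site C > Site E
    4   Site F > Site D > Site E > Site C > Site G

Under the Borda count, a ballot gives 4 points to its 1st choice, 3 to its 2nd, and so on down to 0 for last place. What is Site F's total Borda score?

Borda scores:
  Site C: 8·1 + 7·4 + 3 + 2·4 + 5·1 + 4·1 = 56
  Site F: 8·2 + 7·2 + 4 + 2·2 + 5·4 + 4·4 = 74
  Site E: 8·3 + 7·3 + 2 + 2·3 + 5·0 + 4·2 = 61
  Site G: 8·4 + 7·1 + 1 + 2·0 + 5·2 + 4·0 = 50
  Site D: 8·0 + 7·0 + 0 + 2·1 + 5·3 + 4·3 = 29

74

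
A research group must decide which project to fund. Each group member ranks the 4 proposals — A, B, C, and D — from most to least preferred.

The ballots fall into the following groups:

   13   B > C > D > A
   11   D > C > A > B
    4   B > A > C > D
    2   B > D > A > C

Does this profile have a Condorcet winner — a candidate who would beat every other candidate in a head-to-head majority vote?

Yes

Head-to-head results (30 voters total):
A vs B: B wins 19–11.
A vs C: C wins 24–6.
A vs D: D wins 26–4.
B vs C: B wins 19–11.
B vs D: B wins 19–11.
C vs D: C wins 17–13.
B beats each rival — A (19–11), C (19–11), D (19–11) — so B is the Condorcet winner.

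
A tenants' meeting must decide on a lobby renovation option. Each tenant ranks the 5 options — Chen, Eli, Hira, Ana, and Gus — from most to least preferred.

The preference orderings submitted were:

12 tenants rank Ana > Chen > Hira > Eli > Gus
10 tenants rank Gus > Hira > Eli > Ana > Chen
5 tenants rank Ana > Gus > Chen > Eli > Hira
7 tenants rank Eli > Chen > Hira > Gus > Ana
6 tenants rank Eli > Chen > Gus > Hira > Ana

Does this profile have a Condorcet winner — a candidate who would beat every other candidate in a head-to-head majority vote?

Head-to-head results (40 voters total):
Chen vs Eli: Eli wins 23–17.
Chen vs Hira: Chen wins 30–10.
Chen vs Ana: Ana wins 27–13.
Chen vs Gus: Chen wins 25–15.
Eli vs Hira: Hira wins 22–18.
Eli vs Ana: Eli wins 23–17.
Eli vs Gus: Eli wins 25–15.
Hira vs Ana: Hira wins 23–17.
Hira vs Gus: Gus wins 21–19.
Ana vs Gus: Gus wins 23–17.
No candidate beats all others: Chen beats Hira beats Eli beats Chen, a majority cycle.

No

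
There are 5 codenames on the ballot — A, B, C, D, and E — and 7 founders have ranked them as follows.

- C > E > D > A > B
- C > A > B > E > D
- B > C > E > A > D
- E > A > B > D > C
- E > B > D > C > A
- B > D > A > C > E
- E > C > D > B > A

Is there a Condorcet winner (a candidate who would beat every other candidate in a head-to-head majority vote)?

Head-to-head results (7 voters total):
A vs B: B wins 4–3.
A vs C: C wins 5–2.
A vs D: D wins 4–3.
A vs E: E wins 5–2.
B vs C: B wins 4–3.
B vs D: B wins 5–2.
B vs E: E wins 4–3.
C vs D: C wins 4–3.
C vs E: C wins 4–3.
D vs E: E wins 6–1.
No candidate beats all others: B beats C beats E beats B, a majority cycle.

No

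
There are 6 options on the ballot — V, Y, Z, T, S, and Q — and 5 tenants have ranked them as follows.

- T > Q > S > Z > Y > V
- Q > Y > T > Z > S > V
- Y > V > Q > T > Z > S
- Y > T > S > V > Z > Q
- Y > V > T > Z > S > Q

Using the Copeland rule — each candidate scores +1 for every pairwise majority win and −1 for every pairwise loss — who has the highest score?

Y

Pairwise results:
  V vs Y: Y wins 5–0.
  V vs Z: V wins 3–2.
  V vs T: T wins 3–2.
  V vs S: S wins 3–2.
  V vs Q: V wins 3–2.
  Y vs Z: Y wins 4–1.
  Y vs T: Y wins 4–1.
  Y vs S: Y wins 4–1.
  Y vs Q: Y wins 3–2.
  Z vs T: T wins 5–0.
  Z vs S: Z wins 3–2.
  Z vs Q: Q wins 3–2.
  T vs S: T wins 5–0.
  T vs Q: T wins 3–2.
  S vs Q: Q wins 3–2.
Copeland scores (wins − losses):
  V: 2 − 3 = -1
  Y: 5 − 0 = 5
  Z: 1 − 4 = -3
  T: 4 − 1 = 3
  S: 1 − 4 = -3
  Q: 2 − 3 = -1
Y has the best Copeland score.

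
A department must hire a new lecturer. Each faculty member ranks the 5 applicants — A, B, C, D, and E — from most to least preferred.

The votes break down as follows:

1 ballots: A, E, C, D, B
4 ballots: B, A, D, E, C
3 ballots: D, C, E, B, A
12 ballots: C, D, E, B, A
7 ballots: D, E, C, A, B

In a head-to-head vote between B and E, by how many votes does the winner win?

Ballots ranking B above E: 4.
Ballots ranking E above B: 1+3+12+7 = 23.
E wins 23–4, a margin of 19.

19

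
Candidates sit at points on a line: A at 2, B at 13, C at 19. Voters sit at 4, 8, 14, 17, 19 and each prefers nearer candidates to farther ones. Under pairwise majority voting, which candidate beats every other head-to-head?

With single-peaked preferences on a line, the Condorcet winner is the candidate closest to the median voter.
The median voter (position 14) is closest to B at 13.
Check: B vs A — voters closer to B: 4 of 5.

B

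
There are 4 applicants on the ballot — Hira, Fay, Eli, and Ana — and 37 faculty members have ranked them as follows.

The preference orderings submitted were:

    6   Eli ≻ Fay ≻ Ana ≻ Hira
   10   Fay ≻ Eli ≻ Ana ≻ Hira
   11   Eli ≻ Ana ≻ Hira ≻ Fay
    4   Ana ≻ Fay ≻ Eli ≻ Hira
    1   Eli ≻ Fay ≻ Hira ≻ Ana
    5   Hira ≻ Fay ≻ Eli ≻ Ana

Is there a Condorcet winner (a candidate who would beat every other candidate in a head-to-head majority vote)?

Head-to-head results (37 voters total):
Hira vs Fay: Fay wins 21–16.
Hira vs Eli: Eli wins 32–5.
Hira vs Ana: Ana wins 31–6.
Fay vs Eli: Fay wins 19–18.
Fay vs Ana: Fay wins 22–15.
Eli vs Ana: Eli wins 33–4.
Fay beats each rival — Hira (21–16), Eli (19–18), Ana (22–15) — so Fay is the Condorcet winner.

Yes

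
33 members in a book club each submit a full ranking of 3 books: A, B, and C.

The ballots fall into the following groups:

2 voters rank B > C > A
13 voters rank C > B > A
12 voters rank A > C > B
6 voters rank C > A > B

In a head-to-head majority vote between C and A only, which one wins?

C

Ballots ranking C above A: 2+13+6 = 21.
Ballots ranking A above C: 12.
C wins the head-to-head, 21–12.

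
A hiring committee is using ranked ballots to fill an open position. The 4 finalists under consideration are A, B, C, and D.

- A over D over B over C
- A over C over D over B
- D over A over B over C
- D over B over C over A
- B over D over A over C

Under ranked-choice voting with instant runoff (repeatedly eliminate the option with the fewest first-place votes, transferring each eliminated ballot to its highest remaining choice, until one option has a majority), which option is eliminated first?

C

Round 1: A 2, D 2, B 1, C 0. C has the fewest and is eliminated.
Round 2: A 2, D 2, B 1. B has the fewest and is eliminated.
Round 3: D 3, A 2. D has a majority.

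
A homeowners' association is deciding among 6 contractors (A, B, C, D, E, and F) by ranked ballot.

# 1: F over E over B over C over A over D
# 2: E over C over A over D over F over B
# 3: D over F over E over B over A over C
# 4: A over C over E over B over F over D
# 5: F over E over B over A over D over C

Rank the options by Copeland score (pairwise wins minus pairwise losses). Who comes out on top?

Pairwise results:
  A vs B: B wins 3–2.
  A vs C: A wins 3–2.
  A vs D: A wins 4–1.
  A vs E: E wins 4–1.
  A vs F: F wins 3–2.
  B vs C: B wins 3–2.
  B vs D: B wins 3–2.
  B vs E: E wins 5–0.
  B vs F: F wins 4–1.
  C vs D: C wins 3–2.
  C vs E: E wins 4–1.
  C vs F: F wins 3–2.
  D vs E: E wins 4–1.
  D vs F: F wins 3–2.
  E vs F: F wins 3–2.
Copeland scores (wins − losses):
  A: 2 − 3 = -1
  B: 3 − 2 = 1
  C: 1 − 4 = -3
  D: 0 − 5 = -5
  E: 4 − 1 = 3
  F: 5 − 0 = 5
F has the best Copeland score.

F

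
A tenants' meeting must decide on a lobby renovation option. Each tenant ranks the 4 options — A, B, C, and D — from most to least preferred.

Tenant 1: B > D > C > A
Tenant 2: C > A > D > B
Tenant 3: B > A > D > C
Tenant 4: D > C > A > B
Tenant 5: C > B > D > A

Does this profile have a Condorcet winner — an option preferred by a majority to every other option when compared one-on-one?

Head-to-head results (5 voters total):
A vs B: B wins 3–2.
A vs C: C wins 4–1.
A vs D: D wins 3–2.
B vs C: C wins 3–2.
B vs D: B wins 3–2.
C vs D: D wins 3–2.
No candidate beats all others: B beats D beats C beats B, a majority cycle.

No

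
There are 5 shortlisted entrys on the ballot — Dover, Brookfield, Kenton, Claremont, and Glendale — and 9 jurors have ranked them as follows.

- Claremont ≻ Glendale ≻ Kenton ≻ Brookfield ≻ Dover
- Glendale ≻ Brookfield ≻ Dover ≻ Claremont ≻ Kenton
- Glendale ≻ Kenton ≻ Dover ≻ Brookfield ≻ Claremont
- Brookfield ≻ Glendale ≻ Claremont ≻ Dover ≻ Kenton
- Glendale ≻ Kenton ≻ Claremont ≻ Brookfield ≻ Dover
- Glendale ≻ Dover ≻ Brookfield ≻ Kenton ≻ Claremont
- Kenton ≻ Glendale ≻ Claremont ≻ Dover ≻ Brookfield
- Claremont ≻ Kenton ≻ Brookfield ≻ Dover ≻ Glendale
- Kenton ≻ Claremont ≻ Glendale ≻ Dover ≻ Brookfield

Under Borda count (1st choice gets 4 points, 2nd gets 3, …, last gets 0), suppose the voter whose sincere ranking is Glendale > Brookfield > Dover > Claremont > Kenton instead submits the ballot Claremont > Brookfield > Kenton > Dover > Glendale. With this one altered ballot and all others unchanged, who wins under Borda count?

Borda totals with the altered ballot: Dover 10, Brookfield 14, Kenton 22, Claremont 21, Glendale 23.
The winner is unchanged: still Glendale.

Glendale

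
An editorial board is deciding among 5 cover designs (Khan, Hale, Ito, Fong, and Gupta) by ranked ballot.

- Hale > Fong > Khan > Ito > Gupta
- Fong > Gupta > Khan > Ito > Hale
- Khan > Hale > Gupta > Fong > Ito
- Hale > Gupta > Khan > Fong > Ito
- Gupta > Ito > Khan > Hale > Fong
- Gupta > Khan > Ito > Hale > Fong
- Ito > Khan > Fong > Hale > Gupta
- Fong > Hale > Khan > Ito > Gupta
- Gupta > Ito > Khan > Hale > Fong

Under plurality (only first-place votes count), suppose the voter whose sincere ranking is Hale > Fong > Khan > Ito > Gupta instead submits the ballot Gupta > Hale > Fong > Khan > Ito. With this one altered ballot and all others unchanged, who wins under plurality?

First-place totals with the altered ballot: Khan 1, Hale 1, Ito 1, Fong 2, Gupta 4.
The winner is unchanged: still Gupta.

Gupta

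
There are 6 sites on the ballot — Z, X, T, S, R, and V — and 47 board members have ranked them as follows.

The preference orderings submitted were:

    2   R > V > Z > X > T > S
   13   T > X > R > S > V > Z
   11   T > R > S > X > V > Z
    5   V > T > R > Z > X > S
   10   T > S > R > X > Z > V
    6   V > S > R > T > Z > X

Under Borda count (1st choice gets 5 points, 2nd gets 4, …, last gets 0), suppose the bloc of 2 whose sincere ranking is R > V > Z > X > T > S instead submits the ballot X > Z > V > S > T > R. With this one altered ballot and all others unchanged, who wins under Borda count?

Borda totals with the altered ballot: Z 34, X 109, T 204, S 127, R 146, V 85.
The winner is unchanged: still T.

T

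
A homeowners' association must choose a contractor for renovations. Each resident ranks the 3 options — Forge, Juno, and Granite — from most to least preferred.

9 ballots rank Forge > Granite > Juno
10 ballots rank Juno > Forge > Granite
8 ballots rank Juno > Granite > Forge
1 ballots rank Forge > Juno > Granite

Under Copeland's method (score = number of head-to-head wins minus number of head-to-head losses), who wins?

Juno

Pairwise results:
  Forge vs Juno: Juno wins 18–10.
  Forge vs Granite: Forge wins 20–8.
  Juno vs Granite: Juno wins 19–9.
Copeland scores (wins − losses):
  Forge: 1 − 1 = 0
  Juno: 2 − 0 = 2
  Granite: 0 − 2 = -2
Juno has the best Copeland score.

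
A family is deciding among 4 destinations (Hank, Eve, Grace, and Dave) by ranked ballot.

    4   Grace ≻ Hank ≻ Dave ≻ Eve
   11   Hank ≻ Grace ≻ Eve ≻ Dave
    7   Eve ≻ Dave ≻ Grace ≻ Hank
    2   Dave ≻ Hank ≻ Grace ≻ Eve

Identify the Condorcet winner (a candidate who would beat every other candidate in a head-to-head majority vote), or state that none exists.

Hank

Head-to-head results (24 voters total):
Hank vs Eve: Hank wins 17–7.
Hank vs Grace: Hank wins 13–11.
Hank vs Dave: Hank wins 15–9.
Eve vs Grace: Grace wins 17–7.
Eve vs Dave: Eve wins 18–6.
Grace vs Dave: Grace wins 15–9.
Hank beats each rival — Eve (17–7), Grace (13–11), Dave (15–9) — so Hank is the Condorcet winner.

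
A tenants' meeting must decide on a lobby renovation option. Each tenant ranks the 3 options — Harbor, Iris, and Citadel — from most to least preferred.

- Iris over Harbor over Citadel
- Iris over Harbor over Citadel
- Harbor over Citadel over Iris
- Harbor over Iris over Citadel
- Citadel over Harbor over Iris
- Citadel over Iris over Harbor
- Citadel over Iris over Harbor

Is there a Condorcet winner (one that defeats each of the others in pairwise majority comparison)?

No

Head-to-head results (7 voters total):
Harbor vs Iris: Iris wins 4–3.
Harbor vs Citadel: Harbor wins 4–3.
Iris vs Citadel: Citadel wins 4–3.
No candidate beats all others: Harbor beats Citadel beats Iris beats Harbor, a majority cycle.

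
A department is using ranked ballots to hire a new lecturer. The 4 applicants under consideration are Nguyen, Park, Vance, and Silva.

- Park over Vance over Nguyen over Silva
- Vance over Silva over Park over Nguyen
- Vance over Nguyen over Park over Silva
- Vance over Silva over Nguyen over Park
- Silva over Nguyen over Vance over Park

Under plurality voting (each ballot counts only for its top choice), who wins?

Vance

First-place vote totals:
  Nguyen: 0
  Park: 1
  Vance: 3
  Silva: 1
Vance has the most first-place votes.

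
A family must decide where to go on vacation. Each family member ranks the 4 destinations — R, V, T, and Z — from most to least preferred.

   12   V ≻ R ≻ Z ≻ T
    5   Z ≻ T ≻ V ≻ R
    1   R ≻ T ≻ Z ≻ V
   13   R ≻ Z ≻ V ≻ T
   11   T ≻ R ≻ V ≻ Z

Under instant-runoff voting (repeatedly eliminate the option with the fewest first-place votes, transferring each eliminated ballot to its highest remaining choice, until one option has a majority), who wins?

R

Round 1: R 14, V 12, T 11, Z 5. Z has the fewest and is eliminated.
Round 2: T 16, R 14, V 12. V has the fewest and is eliminated.
Round 3: R 26, T 16. R has a majority.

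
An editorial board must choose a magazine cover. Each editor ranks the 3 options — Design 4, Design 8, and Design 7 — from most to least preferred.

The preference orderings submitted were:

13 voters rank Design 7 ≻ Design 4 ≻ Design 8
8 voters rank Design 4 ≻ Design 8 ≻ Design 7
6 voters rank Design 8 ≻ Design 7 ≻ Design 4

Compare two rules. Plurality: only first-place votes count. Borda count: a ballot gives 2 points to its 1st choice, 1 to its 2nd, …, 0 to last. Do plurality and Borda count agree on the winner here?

Plurality first-place counts: Design 4 8, Design 8 6, Design 7 13 → Design 7.
Borda totals: Design 4 29, Design 8 20, Design 7 32 → Design 7.
The two rules agree on Design 7.

Yes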